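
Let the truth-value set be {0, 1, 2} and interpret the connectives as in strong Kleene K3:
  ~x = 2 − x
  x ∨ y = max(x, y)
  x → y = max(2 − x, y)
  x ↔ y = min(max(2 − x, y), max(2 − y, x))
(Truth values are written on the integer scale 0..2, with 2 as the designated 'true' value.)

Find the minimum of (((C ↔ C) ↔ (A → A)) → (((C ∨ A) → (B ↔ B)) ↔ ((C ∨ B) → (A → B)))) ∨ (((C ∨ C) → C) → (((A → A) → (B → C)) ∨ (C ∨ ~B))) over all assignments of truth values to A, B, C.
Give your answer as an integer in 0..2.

1

Take A = 0, B = 1, C = 1:
C ↔ C = 1 ↔ 1 = 1
A → A = 0 → 0 = 2
(C ↔ C) ↔ (A → A) = 1 ↔ 2 = 1
C ∨ A = 1 ∨ 0 = 1
B ↔ B = 1 ↔ 1 = 1
(C ∨ A) → (B ↔ B) = 1 → 1 = 1
C ∨ B = 1 ∨ 1 = 1
A → B = 0 → 1 = 2
(C ∨ B) → (A → B) = 1 → 2 = 2
((C ∨ A) → (B ↔ B)) ↔ ((C ∨ B) → (A → B)) = 1 ↔ 2 = 1
((C ↔ C) ↔ (A → A)) → (((C ∨ A) → (B ↔ B)) ↔ ((C ∨ B) → (A → B))) = 1 → 1 = 1
C ∨ C = 1 ∨ 1 = 1
(C ∨ C) → C = 1 → 1 = 1
A → A = 0 → 0 = 2
B → C = 1 → 1 = 1
(A → A) → (B → C) = 2 → 1 = 1
~B = ~1 = 1
C ∨ ~B = 1 ∨ 1 = 1
((A → A) → (B → C)) ∨ (C ∨ ~B) = 1 ∨ 1 = 1
((C ∨ C) → C) → (((A → A) → (B → C)) ∨ (C ∨ ~B)) = 1 → 1 = 1
(((C ↔ C) ↔ (A → A)) → (((C ∨ A) → (B ↔ B)) ↔ ((C ∨ B) → (A → B)))) ∨ (((C ∨ C) → C) → (((A → A) → (B → C)) ∨ (C ∨ ~B))) = 1 ∨ 1 = 1
No assignment yields a value below 1, so this is the minimum.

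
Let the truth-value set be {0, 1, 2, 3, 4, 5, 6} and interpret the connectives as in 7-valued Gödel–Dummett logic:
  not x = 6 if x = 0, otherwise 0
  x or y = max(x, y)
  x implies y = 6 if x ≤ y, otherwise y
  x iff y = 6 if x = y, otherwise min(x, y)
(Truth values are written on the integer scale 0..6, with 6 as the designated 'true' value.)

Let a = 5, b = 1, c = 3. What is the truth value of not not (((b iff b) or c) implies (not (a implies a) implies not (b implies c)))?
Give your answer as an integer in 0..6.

6

b iff b = 1 iff 1 = 6
(b iff b) or c = 6 or 3 = 6
a implies a = 5 implies 5 = 6
not (a implies a) = not 6 = 0
b implies c = 1 implies 3 = 6
not (b implies c) = not 6 = 0
not (a implies a) implies not (b implies c) = 0 implies 0 = 6
((b iff b) or c) implies (not (a implies a) implies not (b implies c)) = 6 implies 6 = 6
not (((b iff b) or c) implies (not (a implies a) implies not (b implies c))) = not 6 = 0
not not (((b iff b) or c) implies (not (a implies a) implies not (b implies c))) = not 0 = 6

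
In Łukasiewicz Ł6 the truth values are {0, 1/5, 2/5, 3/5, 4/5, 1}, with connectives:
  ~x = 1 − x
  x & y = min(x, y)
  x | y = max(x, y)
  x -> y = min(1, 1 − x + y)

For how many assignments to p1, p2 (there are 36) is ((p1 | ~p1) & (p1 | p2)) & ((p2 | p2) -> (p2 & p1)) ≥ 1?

value 1: 6 assignments (counts)
value 4/5: 6 assignments
value 3/5: 9 assignments
value 2/5: 8 assignments
value 1/5: 5 assignments
value 0: 2 assignments
So 6 of the 36 assignments meet the threshold.

6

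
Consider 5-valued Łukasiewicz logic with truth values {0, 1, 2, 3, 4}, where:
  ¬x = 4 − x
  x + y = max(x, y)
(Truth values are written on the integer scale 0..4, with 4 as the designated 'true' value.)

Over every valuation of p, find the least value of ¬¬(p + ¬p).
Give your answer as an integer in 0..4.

Take p = 2:
¬p = ¬2 = 2
p + ¬p = 2 + 2 = 2
¬(p + ¬p) = ¬2 = 2
¬¬(p + ¬p) = ¬2 = 2
No assignment yields a value below 2, so this is the minimum.

2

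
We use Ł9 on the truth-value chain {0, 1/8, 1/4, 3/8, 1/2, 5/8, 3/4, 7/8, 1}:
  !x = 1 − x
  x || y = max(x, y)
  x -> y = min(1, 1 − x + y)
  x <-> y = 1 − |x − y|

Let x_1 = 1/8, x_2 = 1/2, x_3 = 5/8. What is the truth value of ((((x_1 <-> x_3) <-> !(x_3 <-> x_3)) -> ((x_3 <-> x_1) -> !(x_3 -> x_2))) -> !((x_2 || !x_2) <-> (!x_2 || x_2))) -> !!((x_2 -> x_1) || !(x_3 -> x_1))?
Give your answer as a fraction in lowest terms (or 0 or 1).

1

x_1 <-> x_3 = 1/8 <-> 5/8 = 1/2
x_3 <-> x_3 = 5/8 <-> 5/8 = 1
!(x_3 <-> x_3) = !1 = 0
(x_1 <-> x_3) <-> !(x_3 <-> x_3) = 1/2 <-> 0 = 1/2
x_3 <-> x_1 = 5/8 <-> 1/8 = 1/2
x_3 -> x_2 = 5/8 -> 1/2 = 7/8
!(x_3 -> x_2) = !7/8 = 1/8
(x_3 <-> x_1) -> !(x_3 -> x_2) = 1/2 -> 1/8 = 5/8
((x_1 <-> x_3) <-> !(x_3 <-> x_3)) -> ((x_3 <-> x_1) -> !(x_3 -> x_2)) = 1/2 -> 5/8 = 1
!x_2 = !1/2 = 1/2
x_2 || !x_2 = 1/2 || 1/2 = 1/2
!x_2 = !1/2 = 1/2
!x_2 || x_2 = 1/2 || 1/2 = 1/2
(x_2 || !x_2) <-> (!x_2 || x_2) = 1/2 <-> 1/2 = 1
!((x_2 || !x_2) <-> (!x_2 || x_2)) = !1 = 0
(((x_1 <-> x_3) <-> !(x_3 <-> x_3)) -> ((x_3 <-> x_1) -> !(x_3 -> x_2))) -> !((x_2 || !x_2) <-> (!x_2 || x_2)) = 1 -> 0 = 0
x_2 -> x_1 = 1/2 -> 1/8 = 5/8
x_3 -> x_1 = 5/8 -> 1/8 = 1/2
!(x_3 -> x_1) = !1/2 = 1/2
(x_2 -> x_1) || !(x_3 -> x_1) = 5/8 || 1/2 = 5/8
!((x_2 -> x_1) || !(x_3 -> x_1)) = !5/8 = 3/8
!!((x_2 -> x_1) || !(x_3 -> x_1)) = !3/8 = 5/8
((((x_1 <-> x_3) <-> !(x_3 <-> x_3)) -> ((x_3 <-> x_1) -> !(x_3 -> x_2))) -> !((x_2 || !x_2) <-> (!x_2 || x_2))) -> !!((x_2 -> x_1) || !(x_3 -> x_1)) = 0 -> 5/8 = 1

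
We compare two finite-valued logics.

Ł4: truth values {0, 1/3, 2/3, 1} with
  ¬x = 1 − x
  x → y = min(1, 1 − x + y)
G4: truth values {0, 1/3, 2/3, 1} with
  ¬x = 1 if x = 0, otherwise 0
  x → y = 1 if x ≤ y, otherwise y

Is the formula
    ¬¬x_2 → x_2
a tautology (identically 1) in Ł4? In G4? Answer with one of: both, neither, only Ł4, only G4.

In Ł4: every assignment gives 1 — tautology.
In G4: at x_2 = 1/3 the value is 1/3 — not a tautology.

only Ł4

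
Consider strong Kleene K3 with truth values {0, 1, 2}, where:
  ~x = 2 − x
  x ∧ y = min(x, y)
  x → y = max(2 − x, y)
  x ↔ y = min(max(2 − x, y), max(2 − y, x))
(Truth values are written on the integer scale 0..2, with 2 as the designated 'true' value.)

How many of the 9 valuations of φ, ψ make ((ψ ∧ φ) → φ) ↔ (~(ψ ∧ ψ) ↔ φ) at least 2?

φ = 0, ψ = 0 ↦ 0  <
φ = 0, ψ = 1 ↦ 1  <
φ = 0, ψ = 2 ↦ 2  ≥
φ = 1, ψ = 0 ↦ 1  <
φ = 1, ψ = 1 ↦ 1  <
φ = 1, ψ = 2 ↦ 1  <
φ = 2, ψ = 0 ↦ 2  ≥
φ = 2, ψ = 1 ↦ 1  <
φ = 2, ψ = 2 ↦ 0  <
So 2 of the 9 assignments meet the threshold.

2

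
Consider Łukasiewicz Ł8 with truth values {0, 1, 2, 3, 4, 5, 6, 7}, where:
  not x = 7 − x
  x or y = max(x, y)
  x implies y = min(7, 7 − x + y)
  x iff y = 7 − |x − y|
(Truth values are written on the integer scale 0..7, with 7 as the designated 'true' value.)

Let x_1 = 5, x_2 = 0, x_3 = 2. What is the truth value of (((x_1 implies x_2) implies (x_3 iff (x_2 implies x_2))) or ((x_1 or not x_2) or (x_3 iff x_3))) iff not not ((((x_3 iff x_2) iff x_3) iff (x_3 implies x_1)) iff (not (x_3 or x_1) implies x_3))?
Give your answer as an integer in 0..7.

x_1 implies x_2 = 5 implies 0 = 2
x_2 implies x_2 = 0 implies 0 = 7
x_3 iff (x_2 implies x_2) = 2 iff 7 = 2
(x_1 implies x_2) implies (x_3 iff (x_2 implies x_2)) = 2 implies 2 = 7
not x_2 = not 0 = 7
x_1 or not x_2 = 5 or 7 = 7
x_3 iff x_3 = 2 iff 2 = 7
(x_1 or not x_2) or (x_3 iff x_3) = 7 or 7 = 7
((x_1 implies x_2) implies (x_3 iff (x_2 implies x_2))) or ((x_1 or not x_2) or (x_3 iff x_3)) = 7 or 7 = 7
x_3 iff x_2 = 2 iff 0 = 5
(x_3 iff x_2) iff x_3 = 5 iff 2 = 4
x_3 implies x_1 = 2 implies 5 = 7
((x_3 iff x_2) iff x_3) iff (x_3 implies x_1) = 4 iff 7 = 4
x_3 or x_1 = 2 or 5 = 5
not (x_3 or x_1) = not 5 = 2
not (x_3 or x_1) implies x_3 = 2 implies 2 = 7
(((x_3 iff x_2) iff x_3) iff (x_3 implies x_1)) iff (not (x_3 or x_1) implies x_3) = 4 iff 7 = 4
not ((((x_3 iff x_2) iff x_3) iff (x_3 implies x_1)) iff (not (x_3 or x_1) implies x_3)) = not 4 = 3
not not ((((x_3 iff x_2) iff x_3) iff (x_3 implies x_1)) iff (not (x_3 or x_1) implies x_3)) = not 3 = 4
(((x_1 implies x_2) implies (x_3 iff (x_2 implies x_2))) or ((x_1 or not x_2) or (x_3 iff x_3))) iff not not ((((x_3 iff x_2) iff x_3) iff (x_3 implies x_1)) iff (not (x_3 or x_1) implies x_3)) = 7 iff 4 = 4

4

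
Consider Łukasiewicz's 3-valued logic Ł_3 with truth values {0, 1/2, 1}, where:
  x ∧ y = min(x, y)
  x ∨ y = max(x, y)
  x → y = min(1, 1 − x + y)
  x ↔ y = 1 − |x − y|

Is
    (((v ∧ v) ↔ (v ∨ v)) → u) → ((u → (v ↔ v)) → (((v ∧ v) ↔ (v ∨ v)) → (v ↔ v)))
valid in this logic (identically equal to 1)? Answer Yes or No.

Yes

u = 0, v = 0 ↦ 1
u = 0, v = 1/2 ↦ 1
u = 0, v = 1 ↦ 1
u = 1/2, v = 0 ↦ 1
u = 1/2, v = 1/2 ↦ 1
u = 1/2, v = 1 ↦ 1
u = 1, v = 0 ↦ 1
u = 1, v = 1/2 ↦ 1
u = 1, v = 1 ↦ 1
Every assignment gives a value ≥ 1.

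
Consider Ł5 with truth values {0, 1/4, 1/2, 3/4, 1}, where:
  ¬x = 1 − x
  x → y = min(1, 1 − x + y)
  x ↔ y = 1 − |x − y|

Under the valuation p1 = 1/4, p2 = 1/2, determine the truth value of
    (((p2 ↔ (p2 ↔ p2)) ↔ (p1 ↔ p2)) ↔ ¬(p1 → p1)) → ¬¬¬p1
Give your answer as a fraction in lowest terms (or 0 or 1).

1

p2 ↔ p2 = 1/2 ↔ 1/2 = 1
p2 ↔ (p2 ↔ p2) = 1/2 ↔ 1 = 1/2
p1 ↔ p2 = 1/4 ↔ 1/2 = 3/4
(p2 ↔ (p2 ↔ p2)) ↔ (p1 ↔ p2) = 1/2 ↔ 3/4 = 3/4
p1 → p1 = 1/4 → 1/4 = 1
¬(p1 → p1) = ¬1 = 0
((p2 ↔ (p2 ↔ p2)) ↔ (p1 ↔ p2)) ↔ ¬(p1 → p1) = 3/4 ↔ 0 = 1/4
¬p1 = ¬1/4 = 3/4
¬¬p1 = ¬3/4 = 1/4
¬¬¬p1 = ¬1/4 = 3/4
(((p2 ↔ (p2 ↔ p2)) ↔ (p1 ↔ p2)) ↔ ¬(p1 → p1)) → ¬¬¬p1 = 1/4 → 3/4 = 1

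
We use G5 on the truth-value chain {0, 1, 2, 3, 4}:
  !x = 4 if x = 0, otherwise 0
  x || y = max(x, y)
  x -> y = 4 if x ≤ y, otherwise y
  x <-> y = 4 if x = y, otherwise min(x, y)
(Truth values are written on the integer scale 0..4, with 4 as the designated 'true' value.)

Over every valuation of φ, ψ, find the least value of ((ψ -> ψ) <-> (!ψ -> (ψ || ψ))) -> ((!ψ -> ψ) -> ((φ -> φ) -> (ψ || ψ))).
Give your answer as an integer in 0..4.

Take φ = 0, ψ = 1:
ψ -> ψ = 1 -> 1 = 4
!ψ = !1 = 0
ψ || ψ = 1 || 1 = 1
!ψ -> (ψ || ψ) = 0 -> 1 = 4
(ψ -> ψ) <-> (!ψ -> (ψ || ψ)) = 4 <-> 4 = 4
!ψ = !1 = 0
!ψ -> ψ = 0 -> 1 = 4
φ -> φ = 0 -> 0 = 4
ψ || ψ = 1 || 1 = 1
(φ -> φ) -> (ψ || ψ) = 4 -> 1 = 1
(!ψ -> ψ) -> ((φ -> φ) -> (ψ || ψ)) = 4 -> 1 = 1
((ψ -> ψ) <-> (!ψ -> (ψ || ψ))) -> ((!ψ -> ψ) -> ((φ -> φ) -> (ψ || ψ))) = 4 -> 1 = 1
No assignment yields a value below 1, so this is the minimum.

1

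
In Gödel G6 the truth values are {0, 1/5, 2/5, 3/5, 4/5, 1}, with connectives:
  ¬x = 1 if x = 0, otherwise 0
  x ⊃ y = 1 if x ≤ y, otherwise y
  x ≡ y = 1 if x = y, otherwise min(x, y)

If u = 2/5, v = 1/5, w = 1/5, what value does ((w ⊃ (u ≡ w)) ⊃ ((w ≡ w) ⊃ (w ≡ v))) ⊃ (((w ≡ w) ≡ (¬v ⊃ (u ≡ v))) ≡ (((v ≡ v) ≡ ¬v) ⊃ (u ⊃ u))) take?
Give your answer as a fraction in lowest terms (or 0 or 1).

1

u ≡ w = 2/5 ≡ 1/5 = 1/5
w ⊃ (u ≡ w) = 1/5 ⊃ 1/5 = 1
w ≡ w = 1/5 ≡ 1/5 = 1
w ≡ v = 1/5 ≡ 1/5 = 1
(w ≡ w) ⊃ (w ≡ v) = 1 ⊃ 1 = 1
(w ⊃ (u ≡ w)) ⊃ ((w ≡ w) ⊃ (w ≡ v)) = 1 ⊃ 1 = 1
w ≡ w = 1/5 ≡ 1/5 = 1
¬v = ¬1/5 = 0
u ≡ v = 2/5 ≡ 1/5 = 1/5
¬v ⊃ (u ≡ v) = 0 ⊃ 1/5 = 1
(w ≡ w) ≡ (¬v ⊃ (u ≡ v)) = 1 ≡ 1 = 1
v ≡ v = 1/5 ≡ 1/5 = 1
¬v = ¬1/5 = 0
(v ≡ v) ≡ ¬v = 1 ≡ 0 = 0
u ⊃ u = 2/5 ⊃ 2/5 = 1
((v ≡ v) ≡ ¬v) ⊃ (u ⊃ u) = 0 ⊃ 1 = 1
((w ≡ w) ≡ (¬v ⊃ (u ≡ v))) ≡ (((v ≡ v) ≡ ¬v) ⊃ (u ⊃ u)) = 1 ≡ 1 = 1
((w ⊃ (u ≡ w)) ⊃ ((w ≡ w) ⊃ (w ≡ v))) ⊃ (((w ≡ w) ≡ (¬v ⊃ (u ≡ v))) ≡ (((v ≡ v) ≡ ¬v) ⊃ (u ⊃ u))) = 1 ⊃ 1 = 1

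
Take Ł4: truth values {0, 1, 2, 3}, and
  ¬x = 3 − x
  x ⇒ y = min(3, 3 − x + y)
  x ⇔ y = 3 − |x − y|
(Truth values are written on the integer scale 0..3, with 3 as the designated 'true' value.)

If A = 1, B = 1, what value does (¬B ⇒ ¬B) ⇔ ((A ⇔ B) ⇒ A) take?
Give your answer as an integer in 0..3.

1

¬B = ¬1 = 2
¬B = ¬1 = 2
¬B ⇒ ¬B = 2 ⇒ 2 = 3
A ⇔ B = 1 ⇔ 1 = 3
(A ⇔ B) ⇒ A = 3 ⇒ 1 = 1
(¬B ⇒ ¬B) ⇔ ((A ⇔ B) ⇒ A) = 3 ⇔ 1 = 1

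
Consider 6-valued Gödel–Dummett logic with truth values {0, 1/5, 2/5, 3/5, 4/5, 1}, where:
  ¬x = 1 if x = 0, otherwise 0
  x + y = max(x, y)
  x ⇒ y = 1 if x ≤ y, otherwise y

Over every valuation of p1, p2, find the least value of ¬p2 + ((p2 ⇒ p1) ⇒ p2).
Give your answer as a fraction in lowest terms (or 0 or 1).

Take p1 = 1/5, p2 = 1/5:
¬p2 = ¬1/5 = 0
p2 ⇒ p1 = 1/5 ⇒ 1/5 = 1
(p2 ⇒ p1) ⇒ p2 = 1 ⇒ 1/5 = 1/5
¬p2 + ((p2 ⇒ p1) ⇒ p2) = 0 + 1/5 = 1/5
No assignment yields a value below 1/5, so this is the minimum.

1/5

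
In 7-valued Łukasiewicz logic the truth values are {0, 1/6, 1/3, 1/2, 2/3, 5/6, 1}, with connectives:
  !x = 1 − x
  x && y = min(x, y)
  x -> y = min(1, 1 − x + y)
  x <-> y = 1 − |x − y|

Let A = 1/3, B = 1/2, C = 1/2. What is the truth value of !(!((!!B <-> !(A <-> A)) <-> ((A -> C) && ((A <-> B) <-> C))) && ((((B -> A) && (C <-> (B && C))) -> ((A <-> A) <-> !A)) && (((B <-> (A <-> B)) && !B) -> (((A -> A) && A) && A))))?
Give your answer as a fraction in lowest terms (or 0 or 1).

!B = !1/2 = 1/2
!!B = !1/2 = 1/2
A <-> A = 1/3 <-> 1/3 = 1
!(A <-> A) = !1 = 0
!!B <-> !(A <-> A) = 1/2 <-> 0 = 1/2
A -> C = 1/3 -> 1/2 = 1
A <-> B = 1/3 <-> 1/2 = 5/6
(A <-> B) <-> C = 5/6 <-> 1/2 = 2/3
(A -> C) && ((A <-> B) <-> C) = 1 && 2/3 = 2/3
(!!B <-> !(A <-> A)) <-> ((A -> C) && ((A <-> B) <-> C)) = 1/2 <-> 2/3 = 5/6
!((!!B <-> !(A <-> A)) <-> ((A -> C) && ((A <-> B) <-> C))) = !5/6 = 1/6
B -> A = 1/2 -> 1/3 = 5/6
B && C = 1/2 && 1/2 = 1/2
C <-> (B && C) = 1/2 <-> 1/2 = 1
(B -> A) && (C <-> (B && C)) = 5/6 && 1 = 5/6
A <-> A = 1/3 <-> 1/3 = 1
!A = !1/3 = 2/3
(A <-> A) <-> !A = 1 <-> 2/3 = 2/3
((B -> A) && (C <-> (B && C))) -> ((A <-> A) <-> !A) = 5/6 -> 2/3 = 5/6
A <-> B = 1/3 <-> 1/2 = 5/6
B <-> (A <-> B) = 1/2 <-> 5/6 = 2/3
!B = !1/2 = 1/2
(B <-> (A <-> B)) && !B = 2/3 && 1/2 = 1/2
A -> A = 1/3 -> 1/3 = 1
(A -> A) && A = 1 && 1/3 = 1/3
((A -> A) && A) && A = 1/3 && 1/3 = 1/3
((B <-> (A <-> B)) && !B) -> (((A -> A) && A) && A) = 1/2 -> 1/3 = 5/6
(((B -> A) && (C <-> (B && C))) -> ((A <-> A) <-> !A)) && (((B <-> (A <-> B)) && !B) -> (((A -> A) && A) && A)) = 5/6 && 5/6 = 5/6
!((!!B <-> !(A <-> A)) <-> ((A -> C) && ((A <-> B) <-> C))) && ((((B -> A) && (C <-> (B && C))) -> ((A <-> A) <-> !A)) && (((B <-> (A <-> B)) && !B) -> (((A -> A) && A) && A))) = 1/6 && 5/6 = 1/6
!(!((!!B <-> !(A <-> A)) <-> ((A -> C) && ((A <-> B) <-> C))) && ((((B -> A) && (C <-> (B && C))) -> ((A <-> A) <-> !A)) && (((B <-> (A <-> B)) && !B) -> (((A -> A) && A) && A)))) = !1/6 = 5/6

5/6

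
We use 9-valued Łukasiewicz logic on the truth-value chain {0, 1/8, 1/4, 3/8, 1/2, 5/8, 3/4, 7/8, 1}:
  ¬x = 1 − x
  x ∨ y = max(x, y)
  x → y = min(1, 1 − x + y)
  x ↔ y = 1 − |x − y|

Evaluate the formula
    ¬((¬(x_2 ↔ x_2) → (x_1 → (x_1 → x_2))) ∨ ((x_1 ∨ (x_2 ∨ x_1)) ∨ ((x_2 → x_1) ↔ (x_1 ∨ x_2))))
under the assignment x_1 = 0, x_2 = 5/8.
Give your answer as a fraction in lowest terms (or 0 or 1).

x_2 ↔ x_2 = 5/8 ↔ 5/8 = 1
¬(x_2 ↔ x_2) = ¬1 = 0
x_1 → x_2 = 0 → 5/8 = 1
x_1 → (x_1 → x_2) = 0 → 1 = 1
¬(x_2 ↔ x_2) → (x_1 → (x_1 → x_2)) = 0 → 1 = 1
x_2 ∨ x_1 = 5/8 ∨ 0 = 5/8
x_1 ∨ (x_2 ∨ x_1) = 0 ∨ 5/8 = 5/8
x_2 → x_1 = 5/8 → 0 = 3/8
x_1 ∨ x_2 = 0 ∨ 5/8 = 5/8
(x_2 → x_1) ↔ (x_1 ∨ x_2) = 3/8 ↔ 5/8 = 3/4
(x_1 ∨ (x_2 ∨ x_1)) ∨ ((x_2 → x_1) ↔ (x_1 ∨ x_2)) = 5/8 ∨ 3/4 = 3/4
(¬(x_2 ↔ x_2) → (x_1 → (x_1 → x_2))) ∨ ((x_1 ∨ (x_2 ∨ x_1)) ∨ ((x_2 → x_1) ↔ (x_1 ∨ x_2))) = 1 ∨ 3/4 = 1
¬((¬(x_2 ↔ x_2) → (x_1 → (x_1 → x_2))) ∨ ((x_1 ∨ (x_2 ∨ x_1)) ∨ ((x_2 → x_1) ↔ (x_1 ∨ x_2)))) = ¬1 = 0

0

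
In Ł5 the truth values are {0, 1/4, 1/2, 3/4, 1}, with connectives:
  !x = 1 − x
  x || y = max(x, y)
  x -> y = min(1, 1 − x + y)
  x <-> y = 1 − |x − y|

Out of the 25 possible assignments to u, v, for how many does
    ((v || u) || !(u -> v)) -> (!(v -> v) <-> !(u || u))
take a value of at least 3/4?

value 1: 15 assignments (counts)
value 3/4: 4 assignments (counts)
value 1/2: 3 assignments
value 1/4: 2 assignments
value 0: 1 assignment
So 19 of the 25 assignments meet the threshold.

19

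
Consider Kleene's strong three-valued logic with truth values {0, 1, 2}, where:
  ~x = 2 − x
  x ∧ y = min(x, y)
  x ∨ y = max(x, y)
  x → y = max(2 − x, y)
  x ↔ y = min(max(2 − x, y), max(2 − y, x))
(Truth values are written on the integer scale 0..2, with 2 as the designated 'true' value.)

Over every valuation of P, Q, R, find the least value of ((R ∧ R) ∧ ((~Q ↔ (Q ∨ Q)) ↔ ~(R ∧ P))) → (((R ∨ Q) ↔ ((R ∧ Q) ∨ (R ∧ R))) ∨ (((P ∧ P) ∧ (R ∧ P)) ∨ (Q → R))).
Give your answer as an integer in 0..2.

Take P = 0, Q = 1, R = 1:
R ∧ R = 1 ∧ 1 = 1
~Q = ~1 = 1
Q ∨ Q = 1 ∨ 1 = 1
~Q ↔ (Q ∨ Q) = 1 ↔ 1 = 1
R ∧ P = 1 ∧ 0 = 0
~(R ∧ P) = ~0 = 2
(~Q ↔ (Q ∨ Q)) ↔ ~(R ∧ P) = 1 ↔ 2 = 1
(R ∧ R) ∧ ((~Q ↔ (Q ∨ Q)) ↔ ~(R ∧ P)) = 1 ∧ 1 = 1
R ∨ Q = 1 ∨ 1 = 1
R ∧ Q = 1 ∧ 1 = 1
R ∧ R = 1 ∧ 1 = 1
(R ∧ Q) ∨ (R ∧ R) = 1 ∨ 1 = 1
(R ∨ Q) ↔ ((R ∧ Q) ∨ (R ∧ R)) = 1 ↔ 1 = 1
P ∧ P = 0 ∧ 0 = 0
R ∧ P = 1 ∧ 0 = 0
(P ∧ P) ∧ (R ∧ P) = 0 ∧ 0 = 0
Q → R = 1 → 1 = 1
((P ∧ P) ∧ (R ∧ P)) ∨ (Q → R) = 0 ∨ 1 = 1
((R ∨ Q) ↔ ((R ∧ Q) ∨ (R ∧ R))) ∨ (((P ∧ P) ∧ (R ∧ P)) ∨ (Q → R)) = 1 ∨ 1 = 1
((R ∧ R) ∧ ((~Q ↔ (Q ∨ Q)) ↔ ~(R ∧ P))) → (((R ∨ Q) ↔ ((R ∧ Q) ∨ (R ∧ R))) ∨ (((P ∧ P) ∧ (R ∧ P)) ∨ (Q → R))) = 1 → 1 = 1
No assignment yields a value below 1, so this is the minimum.

1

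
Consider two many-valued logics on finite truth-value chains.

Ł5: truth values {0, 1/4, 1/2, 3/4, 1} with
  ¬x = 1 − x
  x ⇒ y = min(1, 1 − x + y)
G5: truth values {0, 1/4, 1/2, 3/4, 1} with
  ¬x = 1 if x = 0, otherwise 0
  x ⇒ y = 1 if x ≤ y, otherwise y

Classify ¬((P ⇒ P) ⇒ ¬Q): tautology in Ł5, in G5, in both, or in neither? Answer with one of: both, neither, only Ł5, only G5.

neither

In Ł5: at P = 0, Q = 0 the value is 0 — not a tautology.
In G5: at P = 0, Q = 0 the value is 0 — not a tautology.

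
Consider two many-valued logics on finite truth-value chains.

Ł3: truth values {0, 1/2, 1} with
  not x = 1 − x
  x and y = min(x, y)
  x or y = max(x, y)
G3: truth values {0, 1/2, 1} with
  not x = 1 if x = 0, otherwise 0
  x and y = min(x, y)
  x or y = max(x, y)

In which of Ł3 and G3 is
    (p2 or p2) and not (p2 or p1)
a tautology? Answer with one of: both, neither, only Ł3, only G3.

neither

In Ł3: at p1 = 0, p2 = 0 the value is 0 — not a tautology.
In G3: at p1 = 0, p2 = 0 the value is 0 — not a tautology.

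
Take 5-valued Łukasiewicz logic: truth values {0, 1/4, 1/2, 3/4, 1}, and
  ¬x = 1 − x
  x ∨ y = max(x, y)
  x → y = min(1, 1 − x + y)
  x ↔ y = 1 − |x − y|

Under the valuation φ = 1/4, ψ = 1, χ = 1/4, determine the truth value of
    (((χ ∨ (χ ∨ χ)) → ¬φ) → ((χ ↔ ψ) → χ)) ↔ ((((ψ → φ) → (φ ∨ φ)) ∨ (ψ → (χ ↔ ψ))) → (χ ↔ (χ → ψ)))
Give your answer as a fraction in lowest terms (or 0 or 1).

1/4

χ ∨ χ = 1/4 ∨ 1/4 = 1/4
χ ∨ (χ ∨ χ) = 1/4 ∨ 1/4 = 1/4
¬φ = ¬1/4 = 3/4
(χ ∨ (χ ∨ χ)) → ¬φ = 1/4 → 3/4 = 1
χ ↔ ψ = 1/4 ↔ 1 = 1/4
(χ ↔ ψ) → χ = 1/4 → 1/4 = 1
((χ ∨ (χ ∨ χ)) → ¬φ) → ((χ ↔ ψ) → χ) = 1 → 1 = 1
ψ → φ = 1 → 1/4 = 1/4
φ ∨ φ = 1/4 ∨ 1/4 = 1/4
(ψ → φ) → (φ ∨ φ) = 1/4 → 1/4 = 1
χ ↔ ψ = 1/4 ↔ 1 = 1/4
ψ → (χ ↔ ψ) = 1 → 1/4 = 1/4
((ψ → φ) → (φ ∨ φ)) ∨ (ψ → (χ ↔ ψ)) = 1 ∨ 1/4 = 1
χ → ψ = 1/4 → 1 = 1
χ ↔ (χ → ψ) = 1/4 ↔ 1 = 1/4
(((ψ → φ) → (φ ∨ φ)) ∨ (ψ → (χ ↔ ψ))) → (χ ↔ (χ → ψ)) = 1 → 1/4 = 1/4
(((χ ∨ (χ ∨ χ)) → ¬φ) → ((χ ↔ ψ) → χ)) ↔ ((((ψ → φ) → (φ ∨ φ)) ∨ (ψ → (χ ↔ ψ))) → (χ ↔ (χ → ψ))) = 1 ↔ 1/4 = 1/4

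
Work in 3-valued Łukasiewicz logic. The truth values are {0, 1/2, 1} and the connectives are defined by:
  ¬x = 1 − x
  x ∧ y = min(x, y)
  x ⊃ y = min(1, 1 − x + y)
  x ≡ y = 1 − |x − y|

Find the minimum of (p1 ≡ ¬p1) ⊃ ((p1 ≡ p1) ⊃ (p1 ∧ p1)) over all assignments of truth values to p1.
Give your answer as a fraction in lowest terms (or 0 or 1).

1/2

Take p1 = 1/2:
¬p1 = ¬1/2 = 1/2
p1 ≡ ¬p1 = 1/2 ≡ 1/2 = 1
p1 ≡ p1 = 1/2 ≡ 1/2 = 1
p1 ∧ p1 = 1/2 ∧ 1/2 = 1/2
(p1 ≡ p1) ⊃ (p1 ∧ p1) = 1 ⊃ 1/2 = 1/2
(p1 ≡ ¬p1) ⊃ ((p1 ≡ p1) ⊃ (p1 ∧ p1)) = 1 ⊃ 1/2 = 1/2
No assignment yields a value below 1/2, so this is the minimum.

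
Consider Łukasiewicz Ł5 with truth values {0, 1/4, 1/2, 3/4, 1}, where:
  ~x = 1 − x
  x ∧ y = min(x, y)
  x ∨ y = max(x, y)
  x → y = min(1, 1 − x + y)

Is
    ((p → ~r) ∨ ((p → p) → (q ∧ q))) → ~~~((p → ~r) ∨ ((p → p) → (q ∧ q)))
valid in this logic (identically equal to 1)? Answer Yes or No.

Counterexample: take p = 0, q = 0, r = 0.
~r = ~0 = 1
p → ~r = 0 → 1 = 1
p → p = 0 → 0 = 1
q ∧ q = 0 ∧ 0 = 0
(p → p) → (q ∧ q) = 1 → 0 = 0
(p → ~r) ∨ ((p → p) → (q ∧ q)) = 1 ∨ 0 = 1
~r = ~0 = 1
p → ~r = 0 → 1 = 1
p → p = 0 → 0 = 1
q ∧ q = 0 ∧ 0 = 0
(p → p) → (q ∧ q) = 1 → 0 = 0
(p → ~r) ∨ ((p → p) → (q ∧ q)) = 1 ∨ 0 = 1
~((p → ~r) ∨ ((p → p) → (q ∧ q))) = ~1 = 0
~~((p → ~r) ∨ ((p → p) → (q ∧ q))) = ~0 = 1
~~~((p → ~r) ∨ ((p → p) → (q ∧ q))) = ~1 = 0
((p → ~r) ∨ ((p → p) → (q ∧ q))) → ~~~((p → ~r) ∨ ((p → p) → (q ∧ q))) = 1 → 0 = 0
This gives 0 ≠ 1.

No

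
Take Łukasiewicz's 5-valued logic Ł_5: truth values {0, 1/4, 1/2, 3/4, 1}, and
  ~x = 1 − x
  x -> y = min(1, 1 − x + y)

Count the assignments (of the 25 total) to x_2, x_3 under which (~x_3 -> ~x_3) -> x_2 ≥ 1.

5

value 1: 5 assignments (counts)
value 3/4: 5 assignments
value 1/2: 5 assignments
value 1/4: 5 assignments
value 0: 5 assignments
So 5 of the 25 assignments meet the threshold.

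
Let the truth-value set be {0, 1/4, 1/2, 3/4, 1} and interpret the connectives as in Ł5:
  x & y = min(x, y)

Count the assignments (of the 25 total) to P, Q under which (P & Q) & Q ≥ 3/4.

4

value 1: 1 assignment (counts)
value 3/4: 3 assignments (counts)
value 1/2: 5 assignments
value 1/4: 7 assignments
value 0: 9 assignments
So 4 of the 25 assignments meet the threshold.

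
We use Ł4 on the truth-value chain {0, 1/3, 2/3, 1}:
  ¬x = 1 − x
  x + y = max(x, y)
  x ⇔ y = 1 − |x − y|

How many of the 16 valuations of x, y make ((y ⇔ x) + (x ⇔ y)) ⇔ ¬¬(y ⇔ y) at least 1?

x = 0, y = 0 ↦ 1  ≥
x = 0, y = 1/3 ↦ 2/3  <
x = 0, y = 2/3 ↦ 1/3  <
x = 0, y = 1 ↦ 0  <
x = 1/3, y = 0 ↦ 2/3  <
x = 1/3, y = 1/3 ↦ 1  ≥
x = 1/3, y = 2/3 ↦ 2/3  <
x = 1/3, y = 1 ↦ 1/3  <
x = 2/3, y = 0 ↦ 1/3  <
x = 2/3, y = 1/3 ↦ 2/3  <
x = 2/3, y = 2/3 ↦ 1  ≥
x = 2/3, y = 1 ↦ 2/3  <
x = 1, y = 0 ↦ 0  <
x = 1, y = 1/3 ↦ 1/3  <
x = 1, y = 2/3 ↦ 2/3  <
x = 1, y = 1 ↦ 1  ≥
So 4 of the 16 assignments meet the threshold.

4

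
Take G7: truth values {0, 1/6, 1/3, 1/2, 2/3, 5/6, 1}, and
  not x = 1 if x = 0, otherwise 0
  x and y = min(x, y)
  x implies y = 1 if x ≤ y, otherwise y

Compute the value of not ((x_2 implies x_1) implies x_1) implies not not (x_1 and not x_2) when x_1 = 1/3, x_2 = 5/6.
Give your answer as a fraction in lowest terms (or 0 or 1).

x_2 implies x_1 = 5/6 implies 1/3 = 1/3
(x_2 implies x_1) implies x_1 = 1/3 implies 1/3 = 1
not ((x_2 implies x_1) implies x_1) = not 1 = 0
not x_2 = not 5/6 = 0
x_1 and not x_2 = 1/3 and 0 = 0
not (x_1 and not x_2) = not 0 = 1
not not (x_1 and not x_2) = not 1 = 0
not ((x_2 implies x_1) implies x_1) implies not not (x_1 and not x_2) = 0 implies 0 = 1

1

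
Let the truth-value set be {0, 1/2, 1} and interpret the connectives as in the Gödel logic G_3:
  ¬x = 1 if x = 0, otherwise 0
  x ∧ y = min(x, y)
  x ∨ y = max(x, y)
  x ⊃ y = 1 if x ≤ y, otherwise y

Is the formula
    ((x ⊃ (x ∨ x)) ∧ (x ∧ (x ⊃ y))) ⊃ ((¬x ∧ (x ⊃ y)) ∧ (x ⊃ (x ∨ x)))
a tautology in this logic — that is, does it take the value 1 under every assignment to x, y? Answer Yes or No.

Counterexample: take x = 1/2, y = 1/2.
x ∨ x = 1/2 ∨ 1/2 = 1/2
x ⊃ (x ∨ x) = 1/2 ⊃ 1/2 = 1
x ⊃ y = 1/2 ⊃ 1/2 = 1
x ∧ (x ⊃ y) = 1/2 ∧ 1 = 1/2
(x ⊃ (x ∨ x)) ∧ (x ∧ (x ⊃ y)) = 1 ∧ 1/2 = 1/2
¬x = ¬1/2 = 0
x ⊃ y = 1/2 ⊃ 1/2 = 1
¬x ∧ (x ⊃ y) = 0 ∧ 1 = 0
x ∨ x = 1/2 ∨ 1/2 = 1/2
x ⊃ (x ∨ x) = 1/2 ⊃ 1/2 = 1
(¬x ∧ (x ⊃ y)) ∧ (x ⊃ (x ∨ x)) = 0 ∧ 1 = 0
((x ⊃ (x ∨ x)) ∧ (x ∧ (x ⊃ y))) ⊃ ((¬x ∧ (x ⊃ y)) ∧ (x ⊃ (x ∨ x))) = 1/2 ⊃ 0 = 0
This gives 0 ≠ 1.

No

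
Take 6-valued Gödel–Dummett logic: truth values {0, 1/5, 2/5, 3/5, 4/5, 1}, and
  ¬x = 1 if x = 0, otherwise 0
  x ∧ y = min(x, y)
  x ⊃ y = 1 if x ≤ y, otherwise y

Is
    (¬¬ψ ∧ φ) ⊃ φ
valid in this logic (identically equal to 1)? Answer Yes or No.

At φ = 2/5, ψ = 3/5, for instance:
¬ψ = ¬3/5 = 0
¬¬ψ = ¬0 = 1
¬¬ψ ∧ φ = 1 ∧ 2/5 = 2/5
(¬¬ψ ∧ φ) ⊃ φ = 2/5 ⊃ 2/5 = 1
and checking the remaining 35 assignments likewise gives ≥ 1 in every case.

Yes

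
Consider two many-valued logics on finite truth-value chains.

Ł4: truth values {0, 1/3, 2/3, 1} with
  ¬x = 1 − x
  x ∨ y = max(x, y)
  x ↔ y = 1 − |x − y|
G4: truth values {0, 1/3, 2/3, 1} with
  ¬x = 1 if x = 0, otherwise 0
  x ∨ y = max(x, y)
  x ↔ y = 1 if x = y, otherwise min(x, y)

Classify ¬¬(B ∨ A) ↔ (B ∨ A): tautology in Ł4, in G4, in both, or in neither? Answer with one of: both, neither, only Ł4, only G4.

only Ł4

In Ł4: every assignment gives 1 — tautology.
In G4: at A = 0, B = 1/3 the value is 1/3 — not a tautology.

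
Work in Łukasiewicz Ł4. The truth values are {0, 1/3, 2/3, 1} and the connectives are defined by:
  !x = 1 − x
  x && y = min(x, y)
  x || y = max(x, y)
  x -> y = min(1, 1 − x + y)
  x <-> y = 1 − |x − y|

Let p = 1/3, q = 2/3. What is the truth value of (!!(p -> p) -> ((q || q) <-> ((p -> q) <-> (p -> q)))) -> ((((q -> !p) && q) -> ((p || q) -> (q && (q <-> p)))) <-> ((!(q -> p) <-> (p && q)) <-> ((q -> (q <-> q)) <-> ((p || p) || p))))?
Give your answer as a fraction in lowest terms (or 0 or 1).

p -> p = 1/3 -> 1/3 = 1
!(p -> p) = !1 = 0
!!(p -> p) = !0 = 1
q || q = 2/3 || 2/3 = 2/3
p -> q = 1/3 -> 2/3 = 1
p -> q = 1/3 -> 2/3 = 1
(p -> q) <-> (p -> q) = 1 <-> 1 = 1
(q || q) <-> ((p -> q) <-> (p -> q)) = 2/3 <-> 1 = 2/3
!!(p -> p) -> ((q || q) <-> ((p -> q) <-> (p -> q))) = 1 -> 2/3 = 2/3
!p = !1/3 = 2/3
q -> !p = 2/3 -> 2/3 = 1
(q -> !p) && q = 1 && 2/3 = 2/3
p || q = 1/3 || 2/3 = 2/3
q <-> p = 2/3 <-> 1/3 = 2/3
q && (q <-> p) = 2/3 && 2/3 = 2/3
(p || q) -> (q && (q <-> p)) = 2/3 -> 2/3 = 1
((q -> !p) && q) -> ((p || q) -> (q && (q <-> p))) = 2/3 -> 1 = 1
q -> p = 2/3 -> 1/3 = 2/3
!(q -> p) = !2/3 = 1/3
p && q = 1/3 && 2/3 = 1/3
!(q -> p) <-> (p && q) = 1/3 <-> 1/3 = 1
q <-> q = 2/3 <-> 2/3 = 1
q -> (q <-> q) = 2/3 -> 1 = 1
p || p = 1/3 || 1/3 = 1/3
(p || p) || p = 1/3 || 1/3 = 1/3
(q -> (q <-> q)) <-> ((p || p) || p) = 1 <-> 1/3 = 1/3
(!(q -> p) <-> (p && q)) <-> ((q -> (q <-> q)) <-> ((p || p) || p)) = 1 <-> 1/3 = 1/3
(((q -> !p) && q) -> ((p || q) -> (q && (q <-> p)))) <-> ((!(q -> p) <-> (p && q)) <-> ((q -> (q <-> q)) <-> ((p || p) || p))) = 1 <-> 1/3 = 1/3
(!!(p -> p) -> ((q || q) <-> ((p -> q) <-> (p -> q)))) -> ((((q -> !p) && q) -> ((p || q) -> (q && (q <-> p)))) <-> ((!(q -> p) <-> (p && q)) <-> ((q -> (q <-> q)) <-> ((p || p) || p)))) = 2/3 -> 1/3 = 2/3

2/3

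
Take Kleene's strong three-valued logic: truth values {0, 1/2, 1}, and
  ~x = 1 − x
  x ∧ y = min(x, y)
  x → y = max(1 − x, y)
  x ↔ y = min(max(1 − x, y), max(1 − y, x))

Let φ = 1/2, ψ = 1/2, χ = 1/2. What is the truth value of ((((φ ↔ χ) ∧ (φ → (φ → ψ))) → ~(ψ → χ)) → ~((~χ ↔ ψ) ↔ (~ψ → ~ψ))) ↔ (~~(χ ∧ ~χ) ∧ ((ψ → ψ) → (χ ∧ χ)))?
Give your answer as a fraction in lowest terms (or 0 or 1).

1/2

φ ↔ χ = 1/2 ↔ 1/2 = 1/2
φ → ψ = 1/2 → 1/2 = 1/2
φ → (φ → ψ) = 1/2 → 1/2 = 1/2
(φ ↔ χ) ∧ (φ → (φ → ψ)) = 1/2 ∧ 1/2 = 1/2
ψ → χ = 1/2 → 1/2 = 1/2
~(ψ → χ) = ~1/2 = 1/2
((φ ↔ χ) ∧ (φ → (φ → ψ))) → ~(ψ → χ) = 1/2 → 1/2 = 1/2
~χ = ~1/2 = 1/2
~χ ↔ ψ = 1/2 ↔ 1/2 = 1/2
~ψ = ~1/2 = 1/2
~ψ = ~1/2 = 1/2
~ψ → ~ψ = 1/2 → 1/2 = 1/2
(~χ ↔ ψ) ↔ (~ψ → ~ψ) = 1/2 ↔ 1/2 = 1/2
~((~χ ↔ ψ) ↔ (~ψ → ~ψ)) = ~1/2 = 1/2
(((φ ↔ χ) ∧ (φ → (φ → ψ))) → ~(ψ → χ)) → ~((~χ ↔ ψ) ↔ (~ψ → ~ψ)) = 1/2 → 1/2 = 1/2
~χ = ~1/2 = 1/2
χ ∧ ~χ = 1/2 ∧ 1/2 = 1/2
~(χ ∧ ~χ) = ~1/2 = 1/2
~~(χ ∧ ~χ) = ~1/2 = 1/2
ψ → ψ = 1/2 → 1/2 = 1/2
χ ∧ χ = 1/2 ∧ 1/2 = 1/2
(ψ → ψ) → (χ ∧ χ) = 1/2 → 1/2 = 1/2
~~(χ ∧ ~χ) ∧ ((ψ → ψ) → (χ ∧ χ)) = 1/2 ∧ 1/2 = 1/2
((((φ ↔ χ) ∧ (φ → (φ → ψ))) → ~(ψ → χ)) → ~((~χ ↔ ψ) ↔ (~ψ → ~ψ))) ↔ (~~(χ ∧ ~χ) ∧ ((ψ → ψ) → (χ ∧ χ))) = 1/2 ↔ 1/2 = 1/2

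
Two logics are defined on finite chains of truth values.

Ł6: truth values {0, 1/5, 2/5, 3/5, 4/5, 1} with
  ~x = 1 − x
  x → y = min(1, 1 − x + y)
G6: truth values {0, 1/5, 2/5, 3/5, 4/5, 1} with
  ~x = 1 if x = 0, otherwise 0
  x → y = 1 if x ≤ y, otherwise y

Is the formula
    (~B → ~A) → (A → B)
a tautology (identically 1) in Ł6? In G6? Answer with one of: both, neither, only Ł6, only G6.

only Ł6

In Ł6: every assignment gives 1 — tautology.
In G6: at A = 2/5, B = 1/5 the value is 1/5 — not a tautology.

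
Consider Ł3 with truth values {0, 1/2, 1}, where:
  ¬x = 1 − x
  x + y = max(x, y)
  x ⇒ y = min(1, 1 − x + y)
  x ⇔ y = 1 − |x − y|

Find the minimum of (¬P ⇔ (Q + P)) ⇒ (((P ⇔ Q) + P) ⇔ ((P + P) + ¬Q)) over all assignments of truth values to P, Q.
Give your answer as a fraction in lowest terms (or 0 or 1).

Take P = 1/2, Q = 0:
¬P = ¬1/2 = 1/2
Q + P = 0 + 1/2 = 1/2
¬P ⇔ (Q + P) = 1/2 ⇔ 1/2 = 1
P ⇔ Q = 1/2 ⇔ 0 = 1/2
(P ⇔ Q) + P = 1/2 + 1/2 = 1/2
P + P = 1/2 + 1/2 = 1/2
¬Q = ¬0 = 1
(P + P) + ¬Q = 1/2 + 1 = 1
((P ⇔ Q) + P) ⇔ ((P + P) + ¬Q) = 1/2 ⇔ 1 = 1/2
(¬P ⇔ (Q + P)) ⇒ (((P ⇔ Q) + P) ⇔ ((P + P) + ¬Q)) = 1 ⇒ 1/2 = 1/2
No assignment yields a value below 1/2, so this is the minimum.

1/2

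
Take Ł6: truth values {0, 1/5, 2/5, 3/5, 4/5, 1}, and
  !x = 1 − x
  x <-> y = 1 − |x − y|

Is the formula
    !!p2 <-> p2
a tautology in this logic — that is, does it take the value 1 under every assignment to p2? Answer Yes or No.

Yes

p2 = 0 ↦ 1
p2 = 1/5 ↦ 1
p2 = 2/5 ↦ 1
p2 = 3/5 ↦ 1
p2 = 4/5 ↦ 1
p2 = 1 ↦ 1
Every assignment gives a value ≥ 1.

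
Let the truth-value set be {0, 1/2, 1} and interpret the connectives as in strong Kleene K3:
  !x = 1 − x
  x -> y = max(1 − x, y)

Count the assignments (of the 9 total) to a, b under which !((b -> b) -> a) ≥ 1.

2

a = 0, b = 0 ↦ 1  ≥
a = 0, b = 1/2 ↦ 1/2  <
a = 0, b = 1 ↦ 1  ≥
a = 1/2, b = 0 ↦ 1/2  <
a = 1/2, b = 1/2 ↦ 1/2  <
a = 1/2, b = 1 ↦ 1/2  <
a = 1, b = 0 ↦ 0  <
a = 1, b = 1/2 ↦ 0  <
a = 1, b = 1 ↦ 0  <
So 2 of the 9 assignments meet the threshold.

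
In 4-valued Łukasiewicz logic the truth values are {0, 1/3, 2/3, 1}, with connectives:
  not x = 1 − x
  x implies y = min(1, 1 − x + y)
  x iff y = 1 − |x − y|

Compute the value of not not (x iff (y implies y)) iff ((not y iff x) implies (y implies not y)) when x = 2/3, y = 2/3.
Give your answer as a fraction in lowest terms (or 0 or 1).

2/3

y implies y = 2/3 implies 2/3 = 1
x iff (y implies y) = 2/3 iff 1 = 2/3
not (x iff (y implies y)) = not 2/3 = 1/3
not not (x iff (y implies y)) = not 1/3 = 2/3
not y = not 2/3 = 1/3
not y iff x = 1/3 iff 2/3 = 2/3
not y = not 2/3 = 1/3
y implies not y = 2/3 implies 1/3 = 2/3
(not y iff x) implies (y implies not y) = 2/3 implies 2/3 = 1
not not (x iff (y implies y)) iff ((not y iff x) implies (y implies not y)) = 2/3 iff 1 = 2/3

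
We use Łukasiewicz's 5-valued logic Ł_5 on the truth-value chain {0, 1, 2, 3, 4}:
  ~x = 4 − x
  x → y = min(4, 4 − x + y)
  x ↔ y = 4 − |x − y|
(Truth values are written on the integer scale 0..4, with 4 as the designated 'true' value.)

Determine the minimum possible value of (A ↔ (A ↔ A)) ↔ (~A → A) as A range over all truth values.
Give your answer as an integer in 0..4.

Take A = 2:
A ↔ A = 2 ↔ 2 = 4
A ↔ (A ↔ A) = 2 ↔ 4 = 2
~A = ~2 = 2
~A → A = 2 → 2 = 4
(A ↔ (A ↔ A)) ↔ (~A → A) = 2 ↔ 4 = 2
No assignment yields a value below 2, so this is the minimum.

2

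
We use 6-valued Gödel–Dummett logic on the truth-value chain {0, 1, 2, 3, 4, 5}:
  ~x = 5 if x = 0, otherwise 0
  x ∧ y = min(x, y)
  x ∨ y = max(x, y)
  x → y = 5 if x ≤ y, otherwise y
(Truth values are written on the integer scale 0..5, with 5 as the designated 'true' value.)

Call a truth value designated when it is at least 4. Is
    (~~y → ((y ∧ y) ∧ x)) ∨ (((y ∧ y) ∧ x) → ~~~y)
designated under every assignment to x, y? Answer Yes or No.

No

Counterexample: take x = 1, y = 1.
~y = ~1 = 0
~~y = ~0 = 5
y ∧ y = 1 ∧ 1 = 1
(y ∧ y) ∧ x = 1 ∧ 1 = 1
~~y → ((y ∧ y) ∧ x) = 5 → 1 = 1
y ∧ y = 1 ∧ 1 = 1
(y ∧ y) ∧ x = 1 ∧ 1 = 1
~y = ~1 = 0
~~y = ~0 = 5
~~~y = ~5 = 0
((y ∧ y) ∧ x) → ~~~y = 1 → 0 = 0
(~~y → ((y ∧ y) ∧ x)) ∨ (((y ∧ y) ∧ x) → ~~~y) = 1 ∨ 0 = 1
This gives 1, which is below 4.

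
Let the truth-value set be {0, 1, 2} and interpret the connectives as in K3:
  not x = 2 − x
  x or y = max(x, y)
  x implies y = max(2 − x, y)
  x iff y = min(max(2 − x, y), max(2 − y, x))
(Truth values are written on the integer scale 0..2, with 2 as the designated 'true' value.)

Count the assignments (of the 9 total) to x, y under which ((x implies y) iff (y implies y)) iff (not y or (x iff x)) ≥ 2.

3

x = 0, y = 0 ↦ 2  ≥
x = 0, y = 1 ↦ 1  <
x = 0, y = 2 ↦ 2  ≥
x = 1, y = 0 ↦ 1  <
x = 1, y = 1 ↦ 1  <
x = 1, y = 2 ↦ 1  <
x = 2, y = 0 ↦ 0  <
x = 2, y = 1 ↦ 1  <
x = 2, y = 2 ↦ 2  ≥
So 3 of the 9 assignments meet the threshold.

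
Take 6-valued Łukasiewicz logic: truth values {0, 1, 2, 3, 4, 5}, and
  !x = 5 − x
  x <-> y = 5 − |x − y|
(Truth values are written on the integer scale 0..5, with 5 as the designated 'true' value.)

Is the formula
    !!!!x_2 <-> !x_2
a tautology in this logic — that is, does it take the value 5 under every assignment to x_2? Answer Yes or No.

Counterexample: take x_2 = 0.
!x_2 = !0 = 5
!!x_2 = !5 = 0
!!!x_2 = !0 = 5
!!!!x_2 = !5 = 0
!x_2 = !0 = 5
!!!!x_2 <-> !x_2 = 0 <-> 5 = 0
This gives 0 ≠ 5.

No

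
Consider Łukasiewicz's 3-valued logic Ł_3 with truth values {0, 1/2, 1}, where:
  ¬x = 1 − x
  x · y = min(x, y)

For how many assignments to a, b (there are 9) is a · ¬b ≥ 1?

a = 0, b = 0 ↦ 0  <
a = 0, b = 1/2 ↦ 0  <
a = 0, b = 1 ↦ 0  <
a = 1/2, b = 0 ↦ 1/2  <
a = 1/2, b = 1/2 ↦ 1/2  <
a = 1/2, b = 1 ↦ 0  <
a = 1, b = 0 ↦ 1  ≥
a = 1, b = 1/2 ↦ 1/2  <
a = 1, b = 1 ↦ 0  <
So 1 of the 9 assignments meets the threshold.

1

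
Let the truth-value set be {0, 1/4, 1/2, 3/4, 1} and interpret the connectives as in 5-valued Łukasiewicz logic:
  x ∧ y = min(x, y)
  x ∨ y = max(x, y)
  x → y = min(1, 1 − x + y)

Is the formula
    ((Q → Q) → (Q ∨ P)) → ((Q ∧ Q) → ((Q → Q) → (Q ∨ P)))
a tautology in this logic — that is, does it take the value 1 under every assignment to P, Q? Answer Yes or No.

At P = 1/2, Q = 0, for instance:
Q → Q = 0 → 0 = 1
Q ∨ P = 0 ∨ 1/2 = 1/2
(Q → Q) → (Q ∨ P) = 1 → 1/2 = 1/2
Q ∧ Q = 0 ∧ 0 = 0
(Q ∧ Q) → ((Q → Q) → (Q ∨ P)) = 0 → 1/2 = 1
((Q → Q) → (Q ∨ P)) → ((Q ∧ Q) → ((Q → Q) → (Q ∨ P))) = 1/2 → 1 = 1
and checking the remaining 24 assignments likewise gives ≥ 1 in every case.

Yes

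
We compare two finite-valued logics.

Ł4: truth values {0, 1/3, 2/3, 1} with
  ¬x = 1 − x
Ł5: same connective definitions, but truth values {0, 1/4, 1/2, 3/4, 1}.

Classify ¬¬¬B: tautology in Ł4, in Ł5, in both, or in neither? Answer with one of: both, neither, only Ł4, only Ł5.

In Ł4: at B = 1/3 the value is 2/3 — not a tautology.
In Ł5: at B = 1/4 the value is 3/4 — not a tautology.

neither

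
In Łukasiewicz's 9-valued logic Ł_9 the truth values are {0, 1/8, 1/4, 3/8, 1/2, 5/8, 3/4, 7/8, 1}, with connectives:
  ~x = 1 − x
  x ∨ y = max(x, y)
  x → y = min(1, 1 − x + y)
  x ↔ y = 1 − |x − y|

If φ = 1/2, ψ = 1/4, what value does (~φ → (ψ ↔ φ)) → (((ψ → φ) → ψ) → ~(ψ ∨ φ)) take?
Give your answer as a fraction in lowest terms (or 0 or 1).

1

~φ = ~1/2 = 1/2
ψ ↔ φ = 1/4 ↔ 1/2 = 3/4
~φ → (ψ ↔ φ) = 1/2 → 3/4 = 1
ψ → φ = 1/4 → 1/2 = 1
(ψ → φ) → ψ = 1 → 1/4 = 1/4
ψ ∨ φ = 1/4 ∨ 1/2 = 1/2
~(ψ ∨ φ) = ~1/2 = 1/2
((ψ → φ) → ψ) → ~(ψ ∨ φ) = 1/4 → 1/2 = 1
(~φ → (ψ ↔ φ)) → (((ψ → φ) → ψ) → ~(ψ ∨ φ)) = 1 → 1 = 1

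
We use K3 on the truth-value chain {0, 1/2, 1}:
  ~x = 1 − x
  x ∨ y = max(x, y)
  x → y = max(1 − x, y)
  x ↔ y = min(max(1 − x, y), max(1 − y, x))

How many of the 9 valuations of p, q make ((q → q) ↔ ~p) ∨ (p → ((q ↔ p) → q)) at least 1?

p = 0, q = 0 ↦ 1  ≥
p = 0, q = 1/2 ↦ 1  ≥
p = 0, q = 1 ↦ 1  ≥
p = 1/2, q = 0 ↦ 1/2  <
p = 1/2, q = 1/2 ↦ 1/2  <
p = 1/2, q = 1 ↦ 1  ≥
p = 1, q = 0 ↦ 1  ≥
p = 1, q = 1/2 ↦ 1/2  <
p = 1, q = 1 ↦ 1  ≥
So 6 of the 9 assignments meet the threshold.

6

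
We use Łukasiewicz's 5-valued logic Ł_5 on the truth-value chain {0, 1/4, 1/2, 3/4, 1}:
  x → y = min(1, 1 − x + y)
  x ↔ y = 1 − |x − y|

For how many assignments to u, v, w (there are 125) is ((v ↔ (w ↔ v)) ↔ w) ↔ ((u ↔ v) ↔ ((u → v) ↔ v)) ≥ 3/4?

60

value 1: 24 assignments (counts)
value 3/4: 36 assignments (counts)
value 1/2: 34 assignments
value 1/4: 14 assignments
value 0: 17 assignments
So 60 of the 125 assignments meet the threshold.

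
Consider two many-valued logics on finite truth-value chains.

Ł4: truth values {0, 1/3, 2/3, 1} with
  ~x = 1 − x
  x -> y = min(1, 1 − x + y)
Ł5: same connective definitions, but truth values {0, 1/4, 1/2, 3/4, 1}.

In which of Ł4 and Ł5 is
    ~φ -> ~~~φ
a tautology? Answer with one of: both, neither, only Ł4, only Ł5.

In Ł4: every assignment gives 1 — tautology.
In Ł5: every assignment gives 1 — tautology.

both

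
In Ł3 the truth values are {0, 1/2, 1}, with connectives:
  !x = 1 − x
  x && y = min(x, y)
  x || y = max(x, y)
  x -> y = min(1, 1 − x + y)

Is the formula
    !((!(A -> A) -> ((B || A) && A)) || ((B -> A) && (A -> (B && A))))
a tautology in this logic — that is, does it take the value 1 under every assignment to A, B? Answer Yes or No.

No

Counterexample: take A = 0, B = 0.
A -> A = 0 -> 0 = 1
!(A -> A) = !1 = 0
B || A = 0 || 0 = 0
(B || A) && A = 0 && 0 = 0
!(A -> A) -> ((B || A) && A) = 0 -> 0 = 1
B -> A = 0 -> 0 = 1
B && A = 0 && 0 = 0
A -> (B && A) = 0 -> 0 = 1
(B -> A) && (A -> (B && A)) = 1 && 1 = 1
(!(A -> A) -> ((B || A) && A)) || ((B -> A) && (A -> (B && A))) = 1 || 1 = 1
!((!(A -> A) -> ((B || A) && A)) || ((B -> A) && (A -> (B && A)))) = !1 = 0
This gives 0 ≠ 1.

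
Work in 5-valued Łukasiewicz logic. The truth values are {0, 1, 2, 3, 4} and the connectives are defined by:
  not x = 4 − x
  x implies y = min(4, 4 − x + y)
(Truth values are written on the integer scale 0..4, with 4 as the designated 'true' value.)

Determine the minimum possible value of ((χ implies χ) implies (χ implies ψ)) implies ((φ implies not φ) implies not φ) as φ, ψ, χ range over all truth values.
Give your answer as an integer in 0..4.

2

Take φ = 2, ψ = 0, χ = 0:
χ implies χ = 0 implies 0 = 4
χ implies ψ = 0 implies 0 = 4
(χ implies χ) implies (χ implies ψ) = 4 implies 4 = 4
not φ = not 2 = 2
φ implies not φ = 2 implies 2 = 4
not φ = not 2 = 2
(φ implies not φ) implies not φ = 4 implies 2 = 2
((χ implies χ) implies (χ implies ψ)) implies ((φ implies not φ) implies not φ) = 4 implies 2 = 2
No assignment yields a value below 2, so this is the minimum.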